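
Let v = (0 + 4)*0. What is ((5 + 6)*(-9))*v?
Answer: 0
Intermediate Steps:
v = 0 (v = 4*0 = 0)
((5 + 6)*(-9))*v = ((5 + 6)*(-9))*0 = (11*(-9))*0 = -99*0 = 0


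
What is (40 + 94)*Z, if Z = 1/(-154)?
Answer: -67/77 ≈ -0.87013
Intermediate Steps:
Z = -1/154 ≈ -0.0064935
(40 + 94)*Z = (40 + 94)*(-1/154) = 134*(-1/154) = -67/77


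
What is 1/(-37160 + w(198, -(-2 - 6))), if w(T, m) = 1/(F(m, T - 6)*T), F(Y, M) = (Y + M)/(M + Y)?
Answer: -198/7357679 ≈ -2.6911e-5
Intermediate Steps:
F(Y, M) = 1 (F(Y, M) = (M + Y)/(M + Y) = 1)
w(T, m) = 1/T (w(T, m) = 1/(1*T) = 1/T)
1/(-37160 + w(198, -(-2 - 6))) = 1/(-37160 + 1/198) = 1/(-7357679/198) = -198/7357679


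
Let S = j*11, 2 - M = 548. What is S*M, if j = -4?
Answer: 24024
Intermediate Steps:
M = -546 (M = 2 - 1*548 = 2 - 548 = -546)
S = -44 (S = -4*11 = -44)
S*M = -44*(-546) = 24024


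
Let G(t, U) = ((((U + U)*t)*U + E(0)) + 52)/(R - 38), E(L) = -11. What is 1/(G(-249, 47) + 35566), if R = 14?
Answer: 24/1953625 ≈ 1.2285e-5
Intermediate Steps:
G(t, U) = -41/24 - t*U**2/12 (G(t, U) = ((((U + U)*t)*U - 11) + 52)/(14 - 38) = ((((2*U)*t)*U - 11) + 52)/(-24) = (((2*U*t)*U - 11) + 52)*(-1/24) = ((2*t*U**2 - 11) + 52)*(-1/24) = ((-11 + 2*t*U**2) + 52)*(-1/24) = (41 + 2*t*U**2)*(-1/24) = -41/24 - t*U**2/12)
1/(G(-249, 47) + 35566) = 1/((-41/24 - 1/12*(-249)*47**2) + 35566) = 1/((-41/24 - 1/12*(-249)*2209) + 35566) = 1/((-41/24 + 183347/4) + 35566) = 1/(1100041/24 + 35566) = 1/(1953625/24) = 24/1953625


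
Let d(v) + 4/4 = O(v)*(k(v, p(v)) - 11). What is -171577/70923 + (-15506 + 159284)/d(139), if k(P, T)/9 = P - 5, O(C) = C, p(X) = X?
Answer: -1016803273/654477444 ≈ -1.5536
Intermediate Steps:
k(P, T) = -45 + 9*P (k(P, T) = 9*(P - 5) = 9*(-5 + P) = -45 + 9*P)
d(v) = -1 + v*(-56 + 9*v) (d(v) = -1 + v*((-45 + 9*v) - 11) = -1 + v*(-56 + 9*v))
-171577/70923 + (-15506 + 159284)/d(139) = -171577/70923 + (-15506 + 159284)/(-1 - 56*139 + 9*139²) = -171577*1/70923 + 143778/(-1 - 7784 + 9*19321) = -171577/70923 + 143778/(-1 - 7784 + 173889) = -171577/70923 + 143778/166104 = -171577/70923 + 143778*(1/166104) = -171577/70923 + 23963/27684 = -1016803273/654477444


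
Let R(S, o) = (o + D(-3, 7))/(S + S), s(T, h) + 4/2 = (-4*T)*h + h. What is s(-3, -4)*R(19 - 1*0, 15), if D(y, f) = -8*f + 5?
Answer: 972/19 ≈ 51.158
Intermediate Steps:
s(T, h) = -2 + h - 4*T*h (s(T, h) = -2 + ((-4*T)*h + h) = -2 + (-4*T*h + h) = -2 + (h - 4*T*h) = -2 + h - 4*T*h)
D(y, f) = 5 - 8*f
R(S, o) = (-51 + o)/(2*S) (R(S, o) = (o + (5 - 8*7))/(S + S) = (o + (5 - 56))/((2*S)) = (o - 51)*(1/(2*S)) = (-51 + o)*(1/(2*S)) = (-51 + o)/(2*S))
s(-3, -4)*R(19 - 1*0, 15) = (-2 - 4 - 4*(-3)*(-4))*((-51 + 15)/(2*(19 - 1*0))) = (-2 - 4 - 48)*((½)*(-36)/(19 + 0)) = -27*(-36)/19 = -54*(-18/19) = 972/19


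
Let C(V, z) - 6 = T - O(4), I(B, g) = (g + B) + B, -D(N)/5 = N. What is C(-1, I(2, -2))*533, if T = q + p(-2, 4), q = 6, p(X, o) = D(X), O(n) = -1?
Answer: 12259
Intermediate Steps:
D(N) = -5*N
I(B, g) = g + 2*B (I(B, g) = (B + g) + B = g + 2*B)
p(X, o) = -5*X
T = 16 (T = 6 - 5*(-2) = 6 + 10 = 16)
C(V, z) = 23 (C(V, z) = 6 + (16 - 1*(-1)) = 6 + (16 + 1) = 6 + 17 = 23)
C(-1, I(2, -2))*533 = 23*533 = 12259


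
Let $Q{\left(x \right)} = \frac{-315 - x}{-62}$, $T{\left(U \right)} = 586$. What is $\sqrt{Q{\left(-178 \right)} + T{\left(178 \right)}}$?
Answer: $\frac{\sqrt{2261078}}{62} \approx 24.253$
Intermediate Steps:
$Q{\left(x \right)} = \frac{315}{62} + \frac{x}{62}$ ($Q{\left(x \right)} = \left(-315 - x\right) \left(- \frac{1}{62}\right) = \frac{315}{62} + \frac{x}{62}$)
$\sqrt{Q{\left(-178 \right)} + T{\left(178 \right)}} = \sqrt{\left(\frac{315}{62} + \frac{1}{62} \left(-178\right)\right) + 586} = \sqrt{\left(\frac{315}{62} - \frac{89}{31}\right) + 586} = \sqrt{\frac{137}{62} + 586} = \sqrt{\frac{36469}{62}} = \frac{\sqrt{2261078}}{62}$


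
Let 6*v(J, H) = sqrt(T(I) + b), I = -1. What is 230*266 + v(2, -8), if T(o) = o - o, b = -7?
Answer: 61180 + I*sqrt(7)/6 ≈ 61180.0 + 0.44096*I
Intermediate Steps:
T(o) = 0
v(J, H) = I*sqrt(7)/6 (v(J, H) = sqrt(0 - 7)/6 = sqrt(-7)/6 = (I*sqrt(7))/6 = I*sqrt(7)/6)
230*266 + v(2, -8) = 230*266 + I*sqrt(7)/6 = 61180 + I*sqrt(7)/6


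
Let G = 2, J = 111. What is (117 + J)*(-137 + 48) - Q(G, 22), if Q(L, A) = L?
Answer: -20294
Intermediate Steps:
(117 + J)*(-137 + 48) - Q(G, 22) = (117 + 111)*(-137 + 48) - 1*2 = 228*(-89) - 2 = -20292 - 2 = -20294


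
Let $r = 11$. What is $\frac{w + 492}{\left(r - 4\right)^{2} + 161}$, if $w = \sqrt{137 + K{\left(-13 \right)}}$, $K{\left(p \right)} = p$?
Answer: $\frac{82}{35} + \frac{\sqrt{31}}{105} \approx 2.3959$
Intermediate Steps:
$w = 2 \sqrt{31}$ ($w = \sqrt{137 - 13} = \sqrt{124} = 2 \sqrt{31} \approx 11.136$)
$\frac{w + 492}{\left(r - 4\right)^{2} + 161} = \frac{2 \sqrt{31} + 492}{\left(11 - 4\right)^{2} + 161} = \frac{492 + 2 \sqrt{31}}{7^{2} + 161} = \frac{492 + 2 \sqrt{31}}{49 + 161} = \frac{492 + 2 \sqrt{31}}{210} = \left(492 + 2 \sqrt{31}\right) \frac{1}{210} = \frac{82}{35} + \frac{\sqrt{31}}{105}$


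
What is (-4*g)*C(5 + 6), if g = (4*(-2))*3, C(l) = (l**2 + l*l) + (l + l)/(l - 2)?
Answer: 70400/3 ≈ 23467.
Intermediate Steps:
C(l) = 2*l**2 + 2*l/(-2 + l) (C(l) = (l**2 + l**2) + (2*l)/(-2 + l) = 2*l**2 + 2*l/(-2 + l))
g = -24 (g = -8*3 = -24)
(-4*g)*C(5 + 6) = (-4*(-24))*(2*(5 + 6)*(1 + (5 + 6)**2 - 2*(5 + 6))/(-2 + (5 + 6))) = 96*(2*11*(1 + 11**2 - 2*11)/(-2 + 11)) = 96*(2*11*(1 + 121 - 22)/9) = 96*(2*11*(1/9)*100) = 96*(2200/9) = 70400/3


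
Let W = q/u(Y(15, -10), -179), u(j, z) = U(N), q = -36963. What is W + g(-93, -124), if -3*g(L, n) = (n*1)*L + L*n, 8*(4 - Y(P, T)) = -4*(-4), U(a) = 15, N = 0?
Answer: -50761/5 ≈ -10152.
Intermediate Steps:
Y(P, T) = 2 (Y(P, T) = 4 - (-1)*(-4)/2 = 4 - ⅛*16 = 4 - 2 = 2)
g(L, n) = -2*L*n/3 (g(L, n) = -((n*1)*L + L*n)/3 = -(n*L + L*n)/3 = -(L*n + L*n)/3 = -2*L*n/3)
u(j, z) = 15
W = -12321/5 (W = -36963/15 = -36963*1/15 = -12321/5 ≈ -2464.2)
W + g(-93, -124) = -12321/5 - ⅔*(-93)*(-124) = -12321/5 - 7688 = -50761/5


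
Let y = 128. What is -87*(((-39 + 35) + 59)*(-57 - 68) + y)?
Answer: 586989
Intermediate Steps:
-87*(((-39 + 35) + 59)*(-57 - 68) + y) = -87*(((-39 + 35) + 59)*(-57 - 68) + 128) = -87*((-4 + 59)*(-125) + 128) = -87*(55*(-125) + 128) = -87*(-6875 + 128) = -87*(-6747) = 586989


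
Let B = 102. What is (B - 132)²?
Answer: 900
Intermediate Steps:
(B - 132)² = (102 - 132)² = (-30)² = 900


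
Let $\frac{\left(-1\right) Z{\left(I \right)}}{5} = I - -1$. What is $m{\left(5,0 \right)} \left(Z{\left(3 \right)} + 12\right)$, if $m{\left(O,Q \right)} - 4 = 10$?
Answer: $-112$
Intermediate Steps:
$m{\left(O,Q \right)} = 14$ ($m{\left(O,Q \right)} = 4 + 10 = 14$)
$Z{\left(I \right)} = -5 - 5 I$ ($Z{\left(I \right)} = - 5 \left(I - -1\right) = - 5 \left(I + 1\right) = - 5 \left(1 + I\right) = -5 - 5 I$)
$m{\left(5,0 \right)} \left(Z{\left(3 \right)} + 12\right) = 14 \left(\left(-5 - 15\right) + 12\right) = 14 \left(-20 + 12\right) = 14 \left(-8\right) = -112$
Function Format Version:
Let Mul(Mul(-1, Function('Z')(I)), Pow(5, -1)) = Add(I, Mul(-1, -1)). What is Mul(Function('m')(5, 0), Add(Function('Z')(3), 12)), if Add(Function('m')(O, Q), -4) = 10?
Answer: -112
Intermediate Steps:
Function('m')(O, Q) = 14 (Function('m')(O, Q) = Add(4, 10) = 14)
Function('Z')(I) = Add(-5, Mul(-5, I)) (Function('Z')(I) = Mul(-5, Add(I, Mul(-1, -1))) = Mul(-5, Add(I, 1)) = Mul(-5, Add(1, I)) = Add(-5, Mul(-5, I)))
Mul(Function('m')(5, 0), Add(Function('Z')(3), 12)) = Mul(14, Add(Add(-5, Mul(-5, 3)), 12)) = Mul(14, Add(Add(-5, -15), 12)) = Mul(14, Add(-20, 12)) = Mul(14, -8) = -112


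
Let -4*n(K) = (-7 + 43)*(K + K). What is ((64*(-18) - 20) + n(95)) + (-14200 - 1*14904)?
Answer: -31986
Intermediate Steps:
n(K) = -18*K (n(K) = -(-7 + 43)*(K + K)/4 = -9*2*K = -18*K)
((64*(-18) - 20) + n(95)) + (-14200 - 1*14904) = ((64*(-18) - 20) - 18*95) + (-14200 - 1*14904) = ((-1152 - 20) - 1710) + (-14200 - 14904) = (-1172 - 1710) - 29104 = -2882 - 29104 = -31986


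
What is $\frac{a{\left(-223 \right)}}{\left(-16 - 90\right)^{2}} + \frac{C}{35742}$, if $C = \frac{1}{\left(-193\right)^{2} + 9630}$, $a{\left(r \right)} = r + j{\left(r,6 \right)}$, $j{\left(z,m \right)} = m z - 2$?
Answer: $- \frac{1309441708249}{9413235506724} \approx -0.13911$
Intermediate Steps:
$j{\left(z,m \right)} = -2 + m z$
$a{\left(r \right)} = -2 + 7 r$ ($a{\left(r \right)} = r + \left(-2 + 6 r\right) = -2 + 7 r$)
$C = \frac{1}{46879}$ ($C = \frac{1}{37249 + 9630} = \frac{1}{46879} \approx 2.1332 \cdot 10^{-5}$)
$\frac{a{\left(-223 \right)}}{\left(-16 - 90\right)^{2}} + \frac{C}{35742} = \frac{-2 + 7 \left(-223\right)}{\left(-16 - 90\right)^{2}} + \frac{1}{46879 \cdot 35742} = \frac{-2 - 1561}{\left(-106\right)^{2}} + \frac{1}{46879} \cdot \frac{1}{35742} = - \frac{1563}{11236} + \frac{1}{1675549218} = - \frac{1309441708249}{9413235506724}$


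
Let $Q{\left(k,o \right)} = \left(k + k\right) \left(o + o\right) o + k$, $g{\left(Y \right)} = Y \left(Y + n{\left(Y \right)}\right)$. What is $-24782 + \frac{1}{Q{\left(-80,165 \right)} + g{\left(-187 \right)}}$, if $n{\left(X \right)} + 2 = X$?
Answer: $- \frac{214160294577}{8641768} \approx -24782.0$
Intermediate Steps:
$n{\left(X \right)} = -2 + X$
$g{\left(Y \right)} = Y \left(-2 + 2 Y\right)$ ($g{\left(Y \right)} = Y \left(Y + \left(-2 + Y\right)\right) = Y \left(-2 + 2 Y\right)$)
$Q{\left(k,o \right)} = k + 4 k o^{2}$ ($Q{\left(k,o \right)} = 2 k 2 o o + k = 4 k o o + k = 4 k o^{2} + k = k + 4 k o^{2}$)
$-24782 + \frac{1}{Q{\left(-80,165 \right)} + g{\left(-187 \right)}} = -24782 + \frac{1}{- 80 \left(1 + 4 \cdot 165^{2}\right) + 2 \left(-187\right) \left(-1 - 187\right)} = -24782 + \frac{1}{- 80 \left(1 + 4 \cdot 27225\right) + 2 \left(-187\right) \left(-188\right)} = -24782 + \frac{1}{- 80 \left(1 + 108900\right) + 70312} = -24782 + \frac{1}{\left(-80\right) 108901 + 70312} = -24782 + \frac{1}{-8712080 + 70312} = -24782 + \frac{1}{-8641768} = -24782 - \frac{1}{8641768} = - \frac{214160294577}{8641768}$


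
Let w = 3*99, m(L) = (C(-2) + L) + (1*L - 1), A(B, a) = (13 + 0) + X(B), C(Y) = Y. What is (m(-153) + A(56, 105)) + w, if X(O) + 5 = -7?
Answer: -11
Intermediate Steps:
X(O) = -12 (X(O) = -5 - 7 = -12)
A(B, a) = 1 (A(B, a) = (13 + 0) - 12 = 13 - 12 = 1)
m(L) = -3 + 2*L (m(L) = (-2 + L) + (1*L - 1) = (-2 + L) + (L - 1) = (-2 + L) + (-1 + L) = -3 + 2*L)
w = 297
(m(-153) + A(56, 105)) + w = ((-3 + 2*(-153)) + 1) + 297 = ((-3 - 306) + 1) + 297 = (-309 + 1) + 297 = -308 + 297 = -11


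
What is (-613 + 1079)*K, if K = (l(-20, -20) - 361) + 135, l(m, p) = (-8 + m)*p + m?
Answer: 146324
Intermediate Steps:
l(m, p) = m + p*(-8 + m) (l(m, p) = p*(-8 + m) + m = m + p*(-8 + m))
K = 314 (K = ((-20 - 8*(-20) - 20*(-20)) - 361) + 135 = ((-20 + 160 + 400) - 361) + 135 = (540 - 361) + 135 = 179 + 135 = 314)
(-613 + 1079)*K = (-613 + 1079)*314 = 466*314 = 146324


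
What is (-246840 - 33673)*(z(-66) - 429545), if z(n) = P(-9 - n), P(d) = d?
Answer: 120476967344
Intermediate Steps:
z(n) = -9 - n
(-246840 - 33673)*(z(-66) - 429545) = (-246840 - 33673)*((-9 - 1*(-66)) - 429545) = -280513*((-9 + 66) - 429545) = -280513*(57 - 429545) = -280513*(-429488) = 120476967344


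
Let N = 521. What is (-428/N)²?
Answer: 183184/271441 ≈ 0.67486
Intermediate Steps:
(-428/N)² = (-428/521)² = 183184/271441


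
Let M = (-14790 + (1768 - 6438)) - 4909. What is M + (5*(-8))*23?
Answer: -25289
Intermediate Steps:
M = -24369 (M = (-14790 - 4670) - 4909 = -19460 - 4909 = -24369)
M + (5*(-8))*23 = -24369 + (5*(-8))*23 = -24369 - 40*23 = -24369 - 920 = -25289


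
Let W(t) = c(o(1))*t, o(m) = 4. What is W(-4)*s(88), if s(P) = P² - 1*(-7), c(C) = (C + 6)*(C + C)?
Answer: -2480320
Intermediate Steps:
c(C) = 2*C*(6 + C) (c(C) = (6 + C)*(2*C) = 2*C*(6 + C))
W(t) = 80*t (W(t) = (2*4*(6 + 4))*t = (2*4*10)*t = 80*t)
s(P) = 7 + P² (s(P) = P² + 7 = 7 + P²)
W(-4)*s(88) = (80*(-4))*(7 + 88²) = -320*(7 + 7744) = -320*7751 = -2480320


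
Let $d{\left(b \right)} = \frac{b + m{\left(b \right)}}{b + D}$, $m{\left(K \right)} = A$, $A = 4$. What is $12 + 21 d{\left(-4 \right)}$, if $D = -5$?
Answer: $12$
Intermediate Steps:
$m{\left(K \right)} = 4$
$d{\left(b \right)} = \frac{4 + b}{-5 + b}$ ($d{\left(b \right)} = \frac{b + 4}{b - 5} = \frac{4 + b}{-5 + b}$)
$12 + 21 d{\left(-4 \right)} = 12 + 21 \frac{4 - 4}{-5 - 4} = 12 + 21 \frac{1}{-9} \cdot 0 = 12 + 21 \left(\left(- \frac{1}{9}\right) 0\right) = 12 + 21 \cdot 0 = 12 + 0 = 12$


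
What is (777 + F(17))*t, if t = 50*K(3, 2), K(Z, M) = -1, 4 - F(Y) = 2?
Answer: -38950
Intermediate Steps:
F(Y) = 2 (F(Y) = 4 - 1*2 = 4 - 2 = 2)
t = -50 (t = 50*(-1) = -50)
(777 + F(17))*t = (777 + 2)*(-50) = 779*(-50) = -38950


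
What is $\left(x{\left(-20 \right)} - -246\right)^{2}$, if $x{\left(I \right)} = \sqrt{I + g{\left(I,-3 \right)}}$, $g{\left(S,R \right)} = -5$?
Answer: $60491 + 2460 i \approx 60491.0 + 2460.0 i$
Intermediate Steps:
$x{\left(I \right)} = \sqrt{-5 + I}$ ($x{\left(I \right)} = \sqrt{I - 5} = \sqrt{-5 + I}$)
$\left(x{\left(-20 \right)} - -246\right)^{2} = \left(\sqrt{-5 - 20} - -246\right)^{2} = \left(\sqrt{-25} + \left(-268 + 514\right)\right)^{2} = \left(5 i + 246\right)^{2} = \left(246 + 5 i\right)^{2}$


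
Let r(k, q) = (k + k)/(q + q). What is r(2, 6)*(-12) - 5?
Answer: -9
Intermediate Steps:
r(k, q) = k/q (r(k, q) = (2*k)/((2*q)) = (2*k)*(1/(2*q)) = k/q)
r(2, 6)*(-12) - 5 = (2/6)*(-12) - 5 = (2*(⅙))*(-12) - 5 = (⅓)*(-12) - 5 = -4 - 5 = -9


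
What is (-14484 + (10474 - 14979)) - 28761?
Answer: -47750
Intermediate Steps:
(-14484 + (10474 - 14979)) - 28761 = (-14484 - 4505) - 28761 = -18989 - 28761 = -47750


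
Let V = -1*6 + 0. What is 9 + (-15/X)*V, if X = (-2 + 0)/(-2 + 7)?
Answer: -216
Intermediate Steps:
V = -6 (V = -6 + 0 = -6)
X = -2/5 ≈ -0.40000
9 + (-15/X)*V = 9 - 15/(-2/5)*(-6) = 9 - 15*(-5/2)*(-6) = 9 + (75/2)*(-6) = 9 - 225 = -216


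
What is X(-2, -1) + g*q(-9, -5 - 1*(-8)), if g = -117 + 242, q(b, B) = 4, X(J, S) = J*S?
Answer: 502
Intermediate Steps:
g = 125
X(-2, -1) + g*q(-9, -5 - 1*(-8)) = -2*(-1) + 125*4 = 2 + 500 = 502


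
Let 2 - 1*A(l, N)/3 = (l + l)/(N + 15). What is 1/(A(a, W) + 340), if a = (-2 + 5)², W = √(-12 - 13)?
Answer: 42845/14685698 - 135*I/14685698 ≈ 0.0029175 - 9.1926e-6*I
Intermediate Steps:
W = 5*I (W = √(-25) = 5*I ≈ 5.0*I)
a = 9 (a = 3² = 9)
A(l, N) = 6 - 6*l/(15 + N) (A(l, N) = 6 - 3*(l + l)/(N + 15) = 6 - 3*2*l/(15 + N) = 6 - 6*l/(15 + N))
1/(A(a, W) + 340) = 1/(6*(15 + 5*I - 1*9)/(15 + 5*I) + 340) = 1/(6*((15 - 5*I)/250)*(15 + 5*I - 9) + 340) = 1/(6*((15 - 5*I)/250)*(6 + 5*I) + 340) = 1/(3*(6 + 5*I)*(15 - 5*I)/125 + 340) = 1/(340 + 3*(6 + 5*I)*(15 - 5*I)/125)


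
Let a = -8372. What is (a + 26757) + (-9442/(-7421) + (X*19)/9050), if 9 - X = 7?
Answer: 3411113954/185525 ≈ 18386.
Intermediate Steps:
X = 2 (X = 9 - 1*7 = 9 - 7 = 2)
(a + 26757) + (-9442/(-7421) + (X*19)/9050) = (-8372 + 26757) + (-9442/(-7421) + (2*19)/9050) = 18385 + (-9442*(-1/7421) + 38*(1/9050)) = 18385 + (9442/7421 + 19/4525) = 18385 + 236829/185525 = 3411113954/185525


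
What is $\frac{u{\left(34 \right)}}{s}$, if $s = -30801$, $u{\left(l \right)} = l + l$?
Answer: $- \frac{68}{30801} \approx -0.0022077$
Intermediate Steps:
$u{\left(l \right)} = 2 l$
$\frac{u{\left(34 \right)}}{s} = \frac{2 \cdot 34}{-30801} = 68 \left(- \frac{1}{30801}\right) = - \frac{68}{30801}$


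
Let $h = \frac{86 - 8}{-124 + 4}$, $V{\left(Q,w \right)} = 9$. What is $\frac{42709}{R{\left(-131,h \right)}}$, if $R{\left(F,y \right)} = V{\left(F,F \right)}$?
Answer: $\frac{42709}{9} \approx 4745.4$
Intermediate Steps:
$h = - \frac{13}{20}$ ($h = \frac{78}{-120} = 78 \left(- \frac{1}{120}\right) = - \frac{13}{20} \approx -0.65$)
$R{\left(F,y \right)} = 9$
$\frac{42709}{R{\left(-131,h \right)}} = \frac{42709}{9}$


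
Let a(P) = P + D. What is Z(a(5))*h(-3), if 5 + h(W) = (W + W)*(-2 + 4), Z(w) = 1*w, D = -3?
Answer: -34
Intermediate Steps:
a(P) = -3 + P (a(P) = P - 3 = -3 + P)
Z(w) = w
h(W) = -5 + 4*W (h(W) = -5 + (W + W)*(-2 + 4) = -5 + (2*W)*2 = -5 + 4*W)
Z(a(5))*h(-3) = (-3 + 5)*(-5 + 4*(-3)) = 2*(-5 - 12) = 2*(-17) = -34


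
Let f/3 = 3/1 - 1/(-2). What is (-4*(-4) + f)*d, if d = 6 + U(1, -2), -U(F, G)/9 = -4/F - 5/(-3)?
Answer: 1431/2 ≈ 715.50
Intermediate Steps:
U(F, G) = -15 + 36/F (U(F, G) = -9*(-4/F - 5/(-3)) = -9*(-4/F - 5*(-⅓)) = -9*(-4/F + 5/3) = -9*(5/3 - 4/F) = -15 + 36/F)
f = 21/2 (f = 3*(3/1 - 1/(-2)) = 3*(3*1 - 1*(-½)) = 3*(3 + ½) = 3*(7/2) = 21/2 ≈ 10.500)
d = 27 (d = 6 + (-15 + 36/1) = 6 + (-15 + 36*1) = 6 + (-15 + 36) = 6 + 21 = 27)
(-4*(-4) + f)*d = (-4*(-4) + 21/2)*27 = (16 + 21/2)*27 = (53/2)*27 = 1431/2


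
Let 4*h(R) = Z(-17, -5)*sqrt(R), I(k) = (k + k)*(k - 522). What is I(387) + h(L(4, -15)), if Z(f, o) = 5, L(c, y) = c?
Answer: -208975/2 ≈ -1.0449e+5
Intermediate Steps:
I(k) = 2*k*(-522 + k) (I(k) = (2*k)*(-522 + k) = 2*k*(-522 + k))
h(R) = 5*sqrt(R)/4 (h(R) = (5*sqrt(R))/4 = 5*sqrt(R)/4)
I(387) + h(L(4, -15)) = 2*387*(-522 + 387) + 5*sqrt(4)/4 = 2*387*(-135) + (5/4)*2 = -104490 + 5/2 = -208975/2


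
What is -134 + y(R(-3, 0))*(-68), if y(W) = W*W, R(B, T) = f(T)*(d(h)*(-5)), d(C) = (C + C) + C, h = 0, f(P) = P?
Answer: -134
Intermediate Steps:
d(C) = 3*C (d(C) = 2*C + C = 3*C)
R(B, T) = 0 (R(B, T) = T*((3*0)*(-5)) = T*(0*(-5)) = T*0 = 0)
y(W) = W²
-134 + y(R(-3, 0))*(-68) = -134 + 0²*(-68) = -134 + 0*(-68) = -134 + 0 = -134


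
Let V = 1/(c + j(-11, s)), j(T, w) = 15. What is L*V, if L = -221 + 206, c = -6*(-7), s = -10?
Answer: -5/19 ≈ -0.26316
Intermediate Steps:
c = 42
V = 1/57 (V = 1/(42 + 15) = 1/57 ≈ 0.017544)
L = -15
L*V = -15*1/57 = -5/19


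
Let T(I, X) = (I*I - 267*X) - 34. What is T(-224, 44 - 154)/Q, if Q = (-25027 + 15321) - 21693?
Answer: -79512/31399 ≈ -2.5323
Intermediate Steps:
T(I, X) = -34 + I**2 - 267*X (T(I, X) = (I**2 - 267*X) - 34 = -34 + I**2 - 267*X)
Q = -31399 (Q = -9706 - 21693 = -31399)
T(-224, 44 - 154)/Q = (-34 + (-224)**2 - 267*(44 - 154))/(-31399) = (-34 + 50176 - 267*(-110))*(-1/31399) = (-34 + 50176 + 29370)*(-1/31399) = 79512*(-1/31399) = -79512/31399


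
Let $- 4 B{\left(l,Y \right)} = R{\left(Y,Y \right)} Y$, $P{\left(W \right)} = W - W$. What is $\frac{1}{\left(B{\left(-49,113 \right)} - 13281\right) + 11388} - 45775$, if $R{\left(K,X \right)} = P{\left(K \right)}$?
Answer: $- \frac{86652076}{1893} \approx -45775.0$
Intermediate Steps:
$P{\left(W \right)} = 0$
$R{\left(K,X \right)} = 0$
$B{\left(l,Y \right)} = 0$ ($B{\left(l,Y \right)} = - \frac{0 Y}{4} = \left(- \frac{1}{4}\right) 0 = 0$)
$\frac{1}{\left(B{\left(-49,113 \right)} - 13281\right) + 11388} - 45775 = \frac{1}{\left(0 - 13281\right) + 11388} - 45775 = \frac{1}{-13281 + 11388} - 45775 = \frac{1}{-1893} - 45775 = - \frac{1}{1893} - 45775 = - \frac{86652076}{1893}$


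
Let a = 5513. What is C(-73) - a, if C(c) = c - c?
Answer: -5513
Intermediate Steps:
C(c) = 0
C(-73) - a = 0 - 1*5513 = 0 - 5513 = -5513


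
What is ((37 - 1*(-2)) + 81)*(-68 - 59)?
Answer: -15240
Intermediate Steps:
((37 - 1*(-2)) + 81)*(-68 - 59) = ((37 + 2) + 81)*(-127) = (39 + 81)*(-127) = 120*(-127) = -15240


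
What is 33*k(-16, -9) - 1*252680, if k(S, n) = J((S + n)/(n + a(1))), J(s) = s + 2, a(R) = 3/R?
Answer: -504953/2 ≈ -2.5248e+5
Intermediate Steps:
J(s) = 2 + s
k(S, n) = 2 + (S + n)/(3 + n) (k(S, n) = 2 + (S + n)/(n + 3/1) = 2 + (S + n)/(n + 3*1) = 2 + (S + n)/(n + 3) = 2 + (S + n)/(3 + n))
33*k(-16, -9) - 1*252680 = 33*((6 - 16 + 3*(-9))/(3 - 9)) - 1*252680 = 33*((6 - 16 - 27)/(-6)) - 252680 = 33*(-1/6*(-37)) - 252680 = 33*(37/6) - 252680 = 407/2 - 252680 = -504953/2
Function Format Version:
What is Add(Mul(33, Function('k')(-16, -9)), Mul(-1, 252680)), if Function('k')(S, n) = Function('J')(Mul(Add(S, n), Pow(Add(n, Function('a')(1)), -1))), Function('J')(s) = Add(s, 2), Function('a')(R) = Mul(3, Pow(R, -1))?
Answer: Rational(-504953, 2) ≈ -2.5248e+5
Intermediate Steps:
Function('J')(s) = Add(2, s)
Function('k')(S, n) = Add(2, Mul(Pow(Add(3, n), -1), Add(S, n))) (Function('k')(S, n) = Add(2, Mul(Add(S, n), Pow(Add(n, Mul(3, Pow(1, -1))), -1))) = Add(2, Mul(Add(S, n), Pow(Add(n, Mul(3, 1)), -1))) = Add(2, Mul(Add(S, n), Pow(Add(n, 3), -1))) = Add(2, Mul(Add(S, n), Pow(Add(3, n), -1))) = Add(2, Mul(Pow(Add(3, n), -1), Add(S, n))))
Add(Mul(33, Function('k')(-16, -9)), Mul(-1, 252680)) = Add(Mul(33, Mul(Pow(Add(3, -9), -1), Add(6, -16, Mul(3, -9)))), Mul(-1, 252680)) = Add(Mul(33, Mul(Pow(-6, -1), Add(6, -16, -27))), -252680) = Add(Mul(33, Mul(Rational(-1, 6), -37)), -252680) = Add(Mul(33, Rational(37, 6)), -252680) = Add(Rational(407, 2), -252680) = Rational(-504953, 2)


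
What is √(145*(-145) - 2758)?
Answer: I*√23783 ≈ 154.22*I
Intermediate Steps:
√(145*(-145) - 2758) = √(-21025 - 2758) = √(-23783) = I*√23783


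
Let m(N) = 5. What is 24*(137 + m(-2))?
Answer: 3408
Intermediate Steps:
24*(137 + m(-2)) = 24*(137 + 5) = 24*142 = 3408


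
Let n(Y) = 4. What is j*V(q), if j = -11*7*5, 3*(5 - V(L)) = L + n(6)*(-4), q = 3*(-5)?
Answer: -17710/3 ≈ -5903.3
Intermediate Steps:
q = -15
V(L) = 31/3 - L/3 (V(L) = 5 - (L + 4*(-4))/3 = 5 - (L - 16)/3 = 5 - (-16 + L)/3 = 5 + (16/3 - L/3) = 31/3 - L/3)
j = -385 (j = -77*5 = -385)
j*V(q) = -385*(31/3 - ⅓*(-15)) = -385*(31/3 + 5) = -385*46/3 = -17710/3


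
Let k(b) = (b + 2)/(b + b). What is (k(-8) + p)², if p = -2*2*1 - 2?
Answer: 2025/64 ≈ 31.641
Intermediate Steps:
p = -6 (p = -4*1 - 2 = -4 - 2 = -6)
k(b) = (2 + b)/(2*b) (k(b) = (2 + b)/((2*b)) = (2 + b)*(1/(2*b)) = (2 + b)/(2*b))
(k(-8) + p)² = ((½)*(2 - 8)/(-8) - 6)² = ((½)*(-⅛)*(-6) - 6)² = (3/8 - 6)² = (-45/8)² = 2025/64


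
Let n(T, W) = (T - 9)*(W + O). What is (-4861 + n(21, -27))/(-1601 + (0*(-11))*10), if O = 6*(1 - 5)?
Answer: 5473/1601 ≈ 3.4185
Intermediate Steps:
O = -24 (O = 6*(-4) = -24)
n(T, W) = (-24 + W)*(-9 + T) (n(T, W) = (T - 9)*(W - 24) = (-9 + T)*(-24 + W) = (-24 + W)*(-9 + T))
(-4861 + n(21, -27))/(-1601 + (0*(-11))*10) = (-4861 + (216 - 24*21 - 9*(-27) + 21*(-27)))/(-1601 + (0*(-11))*10) = (-4861 + (216 - 504 + 243 - 567))/(-1601 + 0*10) = (-4861 - 612)/(-1601 + 0) = -5473/(-1601) = -5473*(-1/1601) = 5473/1601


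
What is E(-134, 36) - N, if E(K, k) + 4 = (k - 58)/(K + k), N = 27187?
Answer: -1332348/49 ≈ -27191.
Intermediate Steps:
E(K, k) = -4 + (-58 + k)/(K + k) (E(K, k) = -4 + (k - 58)/(K + k) = -4 + (-58 + k)/(K + k))
E(-134, 36) - N = (-58 - 4*(-134) - 3*36)/(-134 + 36) - 1*27187 = (-58 + 536 - 108)/(-98) - 27187 = -1/98*370 - 27187 = -185/49 - 27187 = -1332348/49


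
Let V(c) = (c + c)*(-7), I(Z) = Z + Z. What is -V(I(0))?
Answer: 0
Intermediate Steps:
I(Z) = 2*Z
V(c) = -14*c (V(c) = (2*c)*(-7) = -14*c)
-V(I(0)) = -(-14)*2*0 = -(-14)*0 = -1*0 = 0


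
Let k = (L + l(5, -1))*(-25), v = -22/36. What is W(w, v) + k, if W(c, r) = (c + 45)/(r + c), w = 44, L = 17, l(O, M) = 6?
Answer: -447473/781 ≈ -572.95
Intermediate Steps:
v = -11/18 (v = -22*1/36 = -11/18 ≈ -0.61111)
W(c, r) = (45 + c)/(c + r)
k = -575 (k = (17 + 6)*(-25) = 23*(-25) = -575)
W(w, v) + k = (45 + 44)/(44 - 11/18) - 575 = 89/(781/18) - 575 = (18/781)*89 - 575 = 1602/781 - 575 = -447473/781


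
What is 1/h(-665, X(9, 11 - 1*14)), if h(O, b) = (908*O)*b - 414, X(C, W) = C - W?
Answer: -1/7246254 ≈ -1.3800e-7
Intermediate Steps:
h(O, b) = -414 + 908*O*b (h(O, b) = 908*O*b - 414 = -414 + 908*O*b)
1/h(-665, X(9, 11 - 1*14)) = 1/(-414 + 908*(-665)*(9 - (11 - 1*14))) = 1/(-414 + 908*(-665)*(9 - (11 - 14))) = 1/(-414 + 908*(-665)*(9 - 1*(-3))) = 1/(-414 + 908*(-665)*(9 + 3)) = 1/(-414 + 908*(-665)*12) = 1/(-414 - 7245840) = 1/(-7246254) = -1/7246254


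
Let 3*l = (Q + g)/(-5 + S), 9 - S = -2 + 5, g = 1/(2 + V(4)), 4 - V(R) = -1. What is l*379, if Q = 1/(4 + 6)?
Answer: 6443/210 ≈ 30.681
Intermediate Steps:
V(R) = 5 (V(R) = 4 - 1*(-1) = 4 + 1 = 5)
Q = ⅒ (Q = 1/10 = ⅒ ≈ 0.10000)
g = ⅐ (g = 1/(2 + 5) = 1/7 = ⅐ ≈ 0.14286)
S = 6 (S = 9 - (-2 + 5) = 9 - 1*3 = 9 - 3 = 6)
l = 17/210 (l = ((⅒ + ⅐)/(-5 + 6))/3 = ((17/70)/1)/3 = ((17/70)*1)/3 = (⅓)*(17/70) = 17/210 ≈ 0.080952)
l*379 = (17/210)*379 = 6443/210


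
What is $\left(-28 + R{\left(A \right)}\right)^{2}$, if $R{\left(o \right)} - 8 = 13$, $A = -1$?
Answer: $49$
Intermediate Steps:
$R{\left(o \right)} = 21$ ($R{\left(o \right)} = 8 + 13 = 21$)
$\left(-28 + R{\left(A \right)}\right)^{2} = \left(-28 + 21\right)^{2} = \left(-7\right)^{2} = 49$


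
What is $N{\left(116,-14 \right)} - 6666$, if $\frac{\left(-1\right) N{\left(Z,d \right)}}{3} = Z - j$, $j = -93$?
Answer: $-7293$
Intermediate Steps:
$N{\left(Z,d \right)} = -279 - 3 Z$ ($N{\left(Z,d \right)} = - 3 \left(Z - -93\right) = - 3 \left(Z + 93\right) = - 3 \left(93 + Z\right) = -279 - 3 Z$)
$N{\left(116,-14 \right)} - 6666 = \left(-279 - 348\right) - 6666 = -627 - 6666 = -7293$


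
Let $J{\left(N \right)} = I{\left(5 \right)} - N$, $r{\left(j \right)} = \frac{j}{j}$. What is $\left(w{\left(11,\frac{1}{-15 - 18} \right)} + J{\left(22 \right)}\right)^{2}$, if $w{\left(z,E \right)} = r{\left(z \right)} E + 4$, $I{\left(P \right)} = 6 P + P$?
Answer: $\frac{313600}{1089} \approx 287.97$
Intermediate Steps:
$I{\left(P \right)} = 7 P$
$r{\left(j \right)} = 1$
$J{\left(N \right)} = 35 - N$ ($J{\left(N \right)} = 7 \cdot 5 - N = 35 - N$)
$w{\left(z,E \right)} = 4 + E$ ($w{\left(z,E \right)} = 1 E + 4 = E + 4 = 4 + E$)
$\left(w{\left(11,\frac{1}{-15 - 18} \right)} + J{\left(22 \right)}\right)^{2} = \left(\left(4 + \frac{1}{-15 - 18}\right) + \left(35 - 22\right)\right)^{2} = \left(\left(4 + \frac{1}{-33}\right) + \left(35 - 22\right)\right)^{2} = \left(\left(4 - \frac{1}{33}\right) + 13\right)^{2} = \left(\frac{131}{33} + 13\right)^{2} = \left(\frac{560}{33}\right)^{2} = \frac{313600}{1089}$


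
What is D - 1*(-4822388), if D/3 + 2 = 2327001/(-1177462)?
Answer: 5678164573481/1177462 ≈ 4.8224e+6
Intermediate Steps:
D = -14045775/1177462 (D = -6 + 3*(2327001/(-1177462)) = -6 + 3*(2327001*(-1/1177462)) = -6 + 3*(-2327001/1177462) = -6 - 6981003/1177462 = -14045775/1177462 ≈ -11.929)
D - 1*(-4822388) = -14045775/1177462 - 1*(-4822388) = -14045775/1177462 + 4822388 = 5678164573481/1177462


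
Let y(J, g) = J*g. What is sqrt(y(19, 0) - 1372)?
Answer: 14*I*sqrt(7) ≈ 37.041*I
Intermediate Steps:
sqrt(y(19, 0) - 1372) = sqrt(19*0 - 1372) = sqrt(0 - 1372) = sqrt(-1372) = 14*I*sqrt(7)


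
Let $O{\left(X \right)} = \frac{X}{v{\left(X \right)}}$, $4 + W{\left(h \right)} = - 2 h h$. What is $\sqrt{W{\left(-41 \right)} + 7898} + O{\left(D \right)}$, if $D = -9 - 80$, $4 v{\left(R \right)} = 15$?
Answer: $- \frac{356}{15} + 2 \sqrt{1133} \approx 43.587$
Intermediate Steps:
$W{\left(h \right)} = -4 - 2 h^{2}$ ($W{\left(h \right)} = -4 + - 2 h h = -4 - 2 h^{2}$)
$v{\left(R \right)} = \frac{15}{4}$ ($v{\left(R \right)} = \frac{1}{4} \cdot 15 = \frac{15}{4}$)
$D = -89$
$O{\left(X \right)} = \frac{4 X}{15}$ ($O{\left(X \right)} = \frac{X}{\frac{15}{4}} = X \frac{4}{15} = \frac{4 X}{15}$)
$\sqrt{W{\left(-41 \right)} + 7898} + O{\left(D \right)} = \sqrt{\left(-4 - 2 \left(-41\right)^{2}\right) + 7898} + \frac{4}{15} \left(-89\right) = \sqrt{\left(-4 - 3362\right) + 7898} - \frac{356}{15} = \sqrt{-3366 + 7898} - \frac{356}{15} = \sqrt{4532} - \frac{356}{15} = 2 \sqrt{1133} - \frac{356}{15} = - \frac{356}{15} + 2 \sqrt{1133}$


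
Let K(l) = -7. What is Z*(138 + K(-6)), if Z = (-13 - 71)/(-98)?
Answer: 786/7 ≈ 112.29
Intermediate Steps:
Z = 6/7 (Z = -84*(-1/98) = 6/7 ≈ 0.85714)
Z*(138 + K(-6)) = 6*(138 - 7)/7 = (6/7)*131 = 786/7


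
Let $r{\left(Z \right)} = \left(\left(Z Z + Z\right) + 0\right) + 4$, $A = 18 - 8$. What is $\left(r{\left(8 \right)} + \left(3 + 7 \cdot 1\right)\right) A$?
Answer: $860$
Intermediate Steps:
$A = 10$
$r{\left(Z \right)} = 4 + Z + Z^{2}$ ($r{\left(Z \right)} = \left(\left(Z^{2} + Z\right) + 0\right) + 4 = \left(\left(Z + Z^{2}\right) + 0\right) + 4 = \left(Z + Z^{2}\right) + 4 = 4 + Z + Z^{2}$)
$\left(r{\left(8 \right)} + \left(3 + 7 \cdot 1\right)\right) A = \left(\left(4 + 8 + 8^{2}\right) + \left(3 + 7 \cdot 1\right)\right) 10 = \left(\left(4 + 8 + 64\right) + \left(3 + 7\right)\right) 10 = \left(76 + 10\right) 10 = 86 \cdot 10 = 860$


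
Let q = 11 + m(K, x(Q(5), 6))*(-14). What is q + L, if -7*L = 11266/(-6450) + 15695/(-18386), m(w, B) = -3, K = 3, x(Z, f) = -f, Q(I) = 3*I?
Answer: 515176141/9652650 ≈ 53.371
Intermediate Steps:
L = 3585691/9652650 (L = -(11266/(-6450) + 15695/(-18386))/7 = -(11266*(-1/6450) + 15695*(-1/18386))/7 = -(-131/75 - 15695/18386)/7 = -1/7*(-3585691/1378950) = 3585691/9652650 ≈ 0.37147)
q = 53 (q = 11 - 3*(-14) = 11 + 42 = 53)
q + L = 53 + 3585691/9652650 = 515176141/9652650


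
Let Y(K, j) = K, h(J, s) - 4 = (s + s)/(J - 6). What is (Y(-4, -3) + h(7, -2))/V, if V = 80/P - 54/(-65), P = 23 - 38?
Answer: 390/439 ≈ 0.88838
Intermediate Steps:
h(J, s) = 4 + 2*s/(-6 + J) (h(J, s) = 4 + (s + s)/(J - 6) = 4 + (2*s)/(-6 + J) = 4 + 2*s/(-6 + J))
P = -15
V = -878/195 (V = 80/(-15) - 54/(-65) = 80*(-1/15) - 54*(-1/65) = -16/3 + 54/65 = -878/195 ≈ -4.5026)
(Y(-4, -3) + h(7, -2))/V = (-4 + 2*(-12 - 2 + 2*7)/(-6 + 7))/(-878/195) = -195*(-4 + 2*(-12 - 2 + 14)/1)/878 = -195*(-4 + 2*1*0)/878 = -195*(-4 + 0)/878 = -195/878*(-4) = 390/439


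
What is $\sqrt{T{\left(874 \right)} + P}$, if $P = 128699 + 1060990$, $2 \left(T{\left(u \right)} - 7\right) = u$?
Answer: $9 \sqrt{14693} \approx 1090.9$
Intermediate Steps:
$T{\left(u \right)} = 7 + \frac{u}{2}$
$P = 1189689$
$\sqrt{T{\left(874 \right)} + P} = \sqrt{\left(7 + \frac{1}{2} \cdot 874\right) + 1189689} = \sqrt{\left(7 + 437\right) + 1189689} = \sqrt{444 + 1189689} = \sqrt{1190133} = 9 \sqrt{14693}$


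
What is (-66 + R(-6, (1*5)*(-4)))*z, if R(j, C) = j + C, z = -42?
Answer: 3864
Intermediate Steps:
R(j, C) = C + j
(-66 + R(-6, (1*5)*(-4)))*z = (-66 + ((1*5)*(-4) - 6))*(-42) = (-66 + (5*(-4) - 6))*(-42) = (-66 + (-20 - 6))*(-42) = (-66 - 26)*(-42) = -92*(-42) = 3864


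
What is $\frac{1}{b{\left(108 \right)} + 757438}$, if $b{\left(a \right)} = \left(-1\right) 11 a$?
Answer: $\frac{1}{756250} \approx 1.3223 \cdot 10^{-6}$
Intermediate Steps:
$b{\left(a \right)} = - 11 a$
$\frac{1}{b{\left(108 \right)} + 757438} = \frac{1}{\left(-11\right) 108 + 757438} = \frac{1}{-1188 + 757438} = \frac{1}{756250}$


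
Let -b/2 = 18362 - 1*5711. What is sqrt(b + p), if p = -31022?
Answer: 2*I*sqrt(14081) ≈ 237.33*I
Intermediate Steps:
b = -25302 (b = -2*(18362 - 1*5711) = -2*(18362 - 5711) = -2*12651 = -25302)
sqrt(b + p) = sqrt(-25302 - 31022) = sqrt(-56324) = 2*I*sqrt(14081)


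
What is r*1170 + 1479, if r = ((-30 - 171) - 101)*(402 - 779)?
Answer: 133210659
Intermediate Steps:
r = 113854 (r = (-201 - 101)*(-377) = -302*(-377) = 113854)
r*1170 + 1479 = 113854*1170 + 1479 = 133209180 + 1479 = 133210659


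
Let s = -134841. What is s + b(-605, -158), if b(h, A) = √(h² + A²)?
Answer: -134841 + √390989 ≈ -1.3422e+5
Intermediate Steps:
b(h, A) = √(A² + h²)
s + b(-605, -158) = -134841 + √((-158)² + (-605)²) = -134841 + √(24964 + 366025) = -134841 + √390989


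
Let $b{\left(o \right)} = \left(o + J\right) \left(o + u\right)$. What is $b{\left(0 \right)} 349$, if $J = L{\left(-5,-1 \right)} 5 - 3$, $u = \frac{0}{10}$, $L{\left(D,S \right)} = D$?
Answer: $0$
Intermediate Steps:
$u = 0$ ($u = 0 \cdot \frac{1}{10} = 0$)
$J = -28$ ($J = \left(-5\right) 5 - 3 = -25 - 3 = -28$)
$b{\left(o \right)} = o \left(-28 + o\right)$ ($b{\left(o \right)} = \left(o - 28\right) \left(o + 0\right) = \left(-28 + o\right) o = o \left(-28 + o\right)$)
$b{\left(0 \right)} 349 = 0 \left(-28 + 0\right) 349 = 0 \left(-28\right) 349 = 0 \cdot 349 = 0$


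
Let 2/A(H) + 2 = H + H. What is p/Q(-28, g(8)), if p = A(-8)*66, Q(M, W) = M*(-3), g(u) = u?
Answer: -11/126 ≈ -0.087302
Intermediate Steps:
A(H) = 2/(-2 + 2*H) (A(H) = 2/(-2 + (H + H)) = 2/(-2 + 2*H))
Q(M, W) = -3*M
p = -22/3 (p = 66/(-1 - 8) = 66/(-9) = -1/9*66 = -22/3 ≈ -7.3333)
p/Q(-28, g(8)) = -22/(3*((-3*(-28)))) = -22/3/84 = -22/3*1/84 = -11/126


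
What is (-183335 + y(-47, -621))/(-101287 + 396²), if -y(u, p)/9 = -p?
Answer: -188924/55529 ≈ -3.4023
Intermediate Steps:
y(u, p) = 9*p (y(u, p) = -(-9)*p = 9*p)
(-183335 + y(-47, -621))/(-101287 + 396²) = (-183335 + 9*(-621))/(-101287 + 396²) = (-183335 - 5589)/(-101287 + 156816) = -188924/55529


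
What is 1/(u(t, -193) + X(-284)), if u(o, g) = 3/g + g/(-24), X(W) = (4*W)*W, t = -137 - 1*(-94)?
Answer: 4632/1494431545 ≈ 3.0995e-6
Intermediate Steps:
t = -43 (t = -137 + 94 = -43)
X(W) = 4*W²
u(o, g) = 3/g - g/24 (u(o, g) = 3/g + g*(-1/24) = 3/g - g/24)
1/(u(t, -193) + X(-284)) = 1/((3/(-193) - 1/24*(-193)) + 4*(-284)²) = 1/((3*(-1/193) + 193/24) + 4*80656) = 1/((-3/193 + 193/24) + 322624) = 1/(37177/4632 + 322624) = 1/(1494431545/4632) = 4632/1494431545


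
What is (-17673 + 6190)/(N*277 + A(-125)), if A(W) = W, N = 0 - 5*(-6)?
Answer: -11483/8185 ≈ -1.4029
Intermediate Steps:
N = 30 (N = 0 + 30 = 30)
(-17673 + 6190)/(N*277 + A(-125)) = (-17673 + 6190)/(30*277 - 125) = -11483/(8310 - 125) = -11483/8185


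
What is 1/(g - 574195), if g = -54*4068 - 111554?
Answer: -1/905421 ≈ -1.1045e-6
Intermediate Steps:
g = -331226 (g = -219672 - 111554 = -331226)
1/(g - 574195) = 1/(-331226 - 574195) = 1/(-905421) = -1/905421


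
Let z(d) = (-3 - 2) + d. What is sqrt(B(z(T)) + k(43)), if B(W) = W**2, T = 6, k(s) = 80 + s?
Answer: 2*sqrt(31) ≈ 11.136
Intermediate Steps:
z(d) = -5 + d
sqrt(B(z(T)) + k(43)) = sqrt((-5 + 6)**2 + (80 + 43)) = sqrt(1**2 + 123) = sqrt(1 + 123) = sqrt(124) = 2*sqrt(31)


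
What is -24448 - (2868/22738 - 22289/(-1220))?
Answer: -339353313761/13870180 ≈ -24466.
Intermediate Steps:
-24448 - (2868/22738 - 22289/(-1220)) = -24448 - (2868*(1/22738) - 22289*(-1/1220)) = -24448 - (1434/11369 + 22289/1220) = -24448 - 1*255153121/13870180 = -24448 - 255153121/13870180 = -339353313761/13870180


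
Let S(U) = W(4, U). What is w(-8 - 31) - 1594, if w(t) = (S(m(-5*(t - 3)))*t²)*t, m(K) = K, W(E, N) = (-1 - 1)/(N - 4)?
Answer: -104863/103 ≈ -1018.1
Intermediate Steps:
W(E, N) = -2/(-4 + N)
S(U) = -2/(-4 + U)
w(t) = -2*t³/(11 - 5*t) (w(t) = ((-2/(-4 - 5*(t - 3)))*t²)*t = ((-2/(-4 - 5*(-3 + t)))*t²)*t = ((-2/(-4 + (15 - 5*t)))*t²)*t = ((-2/(11 - 5*t))*t²)*t = (-2*t²/(11 - 5*t))*t = -2*t³/(11 - 5*t))
w(-8 - 31) - 1594 = 2*(-8 - 31)³/(-11 + 5*(-8 - 31)) - 1594 = 2*(-39)³/(-11 + 5*(-39)) - 1594 = 2*(-59319)/(-11 - 195) - 1594 = 2*(-59319)/(-206) - 1594 = 2*(-59319)*(-1/206) - 1594 = 59319/103 - 1594 = -104863/103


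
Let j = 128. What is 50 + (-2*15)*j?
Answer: -3790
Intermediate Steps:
50 + (-2*15)*j = 50 - 2*15*128 = 50 - 30*128 = 50 - 3840 = -3790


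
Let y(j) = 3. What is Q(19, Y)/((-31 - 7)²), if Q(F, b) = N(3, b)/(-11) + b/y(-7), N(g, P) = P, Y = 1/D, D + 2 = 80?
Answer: 1/464607 ≈ 2.1524e-6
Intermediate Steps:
D = 78 (D = -2 + 80 = 78)
Y = 1/78 ≈ 0.012821
Q(F, b) = 8*b/33 (Q(F, b) = b/(-11) + b/3 = b*(-1/11) + b*(⅓) = -b/11 + b/3 = 8*b/33)
Q(19, Y)/((-31 - 7)²) = ((8/33)*(1/78))/((-31 - 7)²) = 4/(1287*((-38)²)) = (4/1287)/1444 = (4/1287)*(1/1444) = 1/464607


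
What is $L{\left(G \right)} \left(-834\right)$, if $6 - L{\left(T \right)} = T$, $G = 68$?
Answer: $51708$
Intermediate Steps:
$L{\left(T \right)} = 6 - T$
$L{\left(G \right)} \left(-834\right) = \left(6 - 68\right) \left(-834\right) = \left(-62\right) \left(-834\right) = 51708$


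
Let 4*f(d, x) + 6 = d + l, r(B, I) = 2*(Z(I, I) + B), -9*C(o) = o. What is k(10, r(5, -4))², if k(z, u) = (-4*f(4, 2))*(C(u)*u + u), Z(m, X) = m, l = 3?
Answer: 196/81 ≈ 2.4198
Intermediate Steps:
C(o) = -o/9
r(B, I) = 2*B + 2*I (r(B, I) = 2*(I + B) = 2*(B + I) = 2*B + 2*I)
f(d, x) = -¾ + d/4 (f(d, x) = -3/2 + (d + 3)/4 = -3/2 + (3 + d)/4 = -3/2 + (¾ + d/4) = -¾ + d/4)
k(z, u) = -u + u²/9 (k(z, u) = (-4*(-¾ + (¼)*4))*((-u/9)*u + u) = (-4*(-¾ + 1))*(-u²/9 + u) = (-4*¼)*(u - u²/9) = -(u - u²/9) = -u + u²/9)
k(10, r(5, -4))² = ((2*5 + 2*(-4))*(-9 + (2*5 + 2*(-4)))/9)² = ((10 - 8)*(-9 + (10 - 8))/9)² = ((⅑)*2*(-9 + 2))² = ((⅑)*2*(-7))² = (-14/9)² = 196/81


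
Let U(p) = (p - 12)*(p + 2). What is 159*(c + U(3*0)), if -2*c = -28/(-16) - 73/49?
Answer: -1503981/392 ≈ -3836.7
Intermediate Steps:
c = -51/392 (c = -(-28/(-16) - 73/49)/2 = -(-28*(-1/16) - 73*1/49)/2 = -(7/4 - 73/49)/2 = -1/2*51/196 = -51/392 ≈ -0.13010)
U(p) = (-12 + p)*(2 + p)
159*(c + U(3*0)) = 159*(-51/392 + (-24 + (3*0)**2 - 30*0)) = 159*(-51/392 + (-24 + 0**2 - 10*0)) = 159*(-51/392 + (-24 + 0 + 0)) = 159*(-51/392 - 24) = 159*(-9459/392) = -1503981/392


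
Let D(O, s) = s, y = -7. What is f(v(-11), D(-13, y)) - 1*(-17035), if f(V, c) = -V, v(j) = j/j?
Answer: 17034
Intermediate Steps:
v(j) = 1
f(v(-11), D(-13, y)) - 1*(-17035) = -1*1 - 1*(-17035) = -1 + 17035 = 17034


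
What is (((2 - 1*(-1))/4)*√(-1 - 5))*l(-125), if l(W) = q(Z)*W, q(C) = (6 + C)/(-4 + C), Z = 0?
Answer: 1125*I*√6/8 ≈ 344.46*I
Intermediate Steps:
q(C) = (6 + C)/(-4 + C)
l(W) = -3*W/2 (l(W) = ((6 + 0)/(-4 + 0))*W = (6/(-4))*W = (-¼*6)*W = -3*W/2)
(((2 - 1*(-1))/4)*√(-1 - 5))*l(-125) = (((2 - 1*(-1))/4)*√(-1 - 5))*(-3/2*(-125)) = (((2 + 1)*(¼))*√(-6))*(375/2) = ((3*(¼))*(I*√6))*(375/2) = (3*(I*√6)/4)*(375/2) = (3*I*√6/4)*(375/2) = 1125*I*√6/8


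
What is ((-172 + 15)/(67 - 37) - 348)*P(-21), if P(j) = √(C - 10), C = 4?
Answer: -10597*I*√6/30 ≈ -865.24*I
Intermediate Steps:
P(j) = I*√6 (P(j) = √(4 - 10) = √(-6) = I*√6)
((-172 + 15)/(67 - 37) - 348)*P(-21) = ((-172 + 15)/(67 - 37) - 348)*(I*√6) = (-157/30 - 348)*(I*√6) = -10597*I*√6/30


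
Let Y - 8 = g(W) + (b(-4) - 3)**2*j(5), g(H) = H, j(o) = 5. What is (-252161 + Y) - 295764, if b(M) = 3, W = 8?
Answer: -547909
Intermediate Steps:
Y = 16 (Y = 8 + (8 + (3 - 3)**2*5) = 8 + (8 + 0**2*5) = 8 + (8 + 0*5) = 8 + (8 + 0) = 8 + 8 = 16)
(-252161 + Y) - 295764 = (-252161 + 16) - 295764 = -252145 - 295764 = -547909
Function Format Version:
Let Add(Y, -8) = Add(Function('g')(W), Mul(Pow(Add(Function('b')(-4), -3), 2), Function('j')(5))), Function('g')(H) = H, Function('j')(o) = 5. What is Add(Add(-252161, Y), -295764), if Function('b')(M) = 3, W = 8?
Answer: -547909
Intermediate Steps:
Y = 16 (Y = Add(8, Add(8, Mul(Pow(Add(3, -3), 2), 5))) = Add(8, Add(8, Mul(Pow(0, 2), 5))) = Add(8, Add(8, Mul(0, 5))) = Add(8, Add(8, 0)) = Add(8, 8) = 16)
Add(Add(-252161, Y), -295764) = Add(Add(-252161, 16), -295764) = Add(-252145, -295764) = -547909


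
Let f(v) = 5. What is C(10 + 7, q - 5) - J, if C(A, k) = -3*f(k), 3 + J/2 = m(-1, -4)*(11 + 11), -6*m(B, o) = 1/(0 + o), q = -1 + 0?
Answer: -65/6 ≈ -10.833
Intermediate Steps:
q = -1
m(B, o) = -1/(6*o) (m(B, o) = -1/(6*(0 + o)) = -1/(6*o))
J = -25/6 (J = -6 + 2*((-⅙/(-4))*(11 + 11)) = -6 + 2*(-⅙*(-¼)*22) = -6 + 2*((1/24)*22) = -6 + 2*(11/12) = -6 + 11/6 = -25/6 ≈ -4.1667)
C(A, k) = -15 (C(A, k) = -3*5 = -15)
C(10 + 7, q - 5) - J = -15 - 1*(-25/6) = -15 + 25/6 = -65/6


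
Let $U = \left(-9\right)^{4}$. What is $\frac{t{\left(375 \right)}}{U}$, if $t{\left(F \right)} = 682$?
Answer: $\frac{682}{6561} \approx 0.10395$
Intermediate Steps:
$U = 6561$
$\frac{t{\left(375 \right)}}{U} = \frac{682}{6561}$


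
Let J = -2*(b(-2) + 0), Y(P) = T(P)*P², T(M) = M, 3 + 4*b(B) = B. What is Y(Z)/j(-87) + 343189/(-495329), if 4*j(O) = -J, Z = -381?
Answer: 219158674933567/2476645 ≈ 8.8490e+7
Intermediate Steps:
b(B) = -¾ + B/4
Y(P) = P³ (Y(P) = P*P² = P³)
J = 5/2 (J = -2*((-¾ + (¼)*(-2)) + 0) = -2*((-¾ - ½) + 0) = -2*(-5/4 + 0) = -2*(-5/4) = 5/2 ≈ 2.5000)
j(O) = -5/8 (j(O) = (-1*5/2)/4 = (¼)*(-5/2) = -5/8)
Y(Z)/j(-87) + 343189/(-495329) = (-381)³/(-5/8) + 343189/(-495329) = -55306341*(-8/5) + 343189*(-1/495329) = 442450728/5 - 343189/495329 = 219158674933567/2476645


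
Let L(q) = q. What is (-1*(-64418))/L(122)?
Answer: 32209/61 ≈ 528.02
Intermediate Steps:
(-1*(-64418))/L(122) = -1*(-64418)/122 = 64418*(1/122) = 32209/61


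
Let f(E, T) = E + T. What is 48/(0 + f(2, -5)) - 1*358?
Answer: -374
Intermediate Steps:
48/(0 + f(2, -5)) - 1*358 = 48/(0 + (2 - 5)) - 1*358 = 48/(0 - 3) - 358 = 48/(-3) - 358 = -1/3*48 - 358 = -16 - 358 = -374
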